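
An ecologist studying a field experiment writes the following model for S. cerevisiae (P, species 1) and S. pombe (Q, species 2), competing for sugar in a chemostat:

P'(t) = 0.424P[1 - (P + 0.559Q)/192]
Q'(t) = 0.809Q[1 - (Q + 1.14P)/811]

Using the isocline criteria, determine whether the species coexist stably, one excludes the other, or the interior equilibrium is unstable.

species 2 excludes species 1

Compare the nullcline intercepts: K1/α12 = 192/0.559 = 343 < K2 = 811; K2/α21 = 811/1.14 = 711 > K1 = 192.
Since the inequalities point opposite ways, species 2 can invade but species 1 cannot.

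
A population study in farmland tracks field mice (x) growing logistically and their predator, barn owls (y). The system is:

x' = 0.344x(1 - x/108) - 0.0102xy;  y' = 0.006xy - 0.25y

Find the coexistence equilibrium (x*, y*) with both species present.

From dy/dt = 0 with y > 0: 0.006x* = 0.25, so x* = 41.7.
Substitute into dx/dt = 0: 0.344(1 - 41.7/108) = 0.0102y*.
The bracket is 0.614, giving y* = 0.211/0.0102 = 20.7.

x* ≈ 41.7, y* ≈ 20.7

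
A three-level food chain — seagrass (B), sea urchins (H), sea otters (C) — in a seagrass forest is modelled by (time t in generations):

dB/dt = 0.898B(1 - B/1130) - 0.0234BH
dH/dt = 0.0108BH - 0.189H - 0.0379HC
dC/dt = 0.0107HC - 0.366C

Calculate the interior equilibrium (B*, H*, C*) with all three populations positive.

From dC/dt = 0: 0.0107H* = 0.366, so H* = 34.2.
From dB/dt = 0: 0.898(1 - B*/1130) = 0.0234·34.2, giving B* = 1130·(1 - 0.891) = 123.
From dH/dt = 0: 0.0108·123 - 0.189 = 0.0379C*, so C* = 1.14/0.0379 = 30.

B* ≈ 123, H* ≈ 34.2, C* ≈ 30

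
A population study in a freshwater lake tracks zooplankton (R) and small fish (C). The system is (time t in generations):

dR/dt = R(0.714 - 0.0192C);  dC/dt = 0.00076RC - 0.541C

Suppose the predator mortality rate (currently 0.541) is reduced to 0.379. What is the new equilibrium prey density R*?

R* ≈ 499

At the interior fixed point, setting dC/dt = 0 with C > 0 fixes R* = (predator death rate)/(RC coefficient) — independent of the other coefficients.
With the change, R* = 0.379/0.00076 = 499; it falls from 712.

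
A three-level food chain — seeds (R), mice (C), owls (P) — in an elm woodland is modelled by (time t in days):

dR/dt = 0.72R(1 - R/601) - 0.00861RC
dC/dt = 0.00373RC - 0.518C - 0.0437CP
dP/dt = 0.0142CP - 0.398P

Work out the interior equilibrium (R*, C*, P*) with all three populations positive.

From dP/dt = 0: 0.0142C* = 0.398, so C* = 28.
From dR/dt = 0: 0.72(1 - R*/601) = 0.00861·28, giving R* = 601·(1 - 0.335) = 400.
From dC/dt = 0: 0.00373·400 - 0.518 = 0.0437P*, so P* = 0.972/0.0437 = 22.3.

R* ≈ 400, C* ≈ 28, P* ≈ 22.3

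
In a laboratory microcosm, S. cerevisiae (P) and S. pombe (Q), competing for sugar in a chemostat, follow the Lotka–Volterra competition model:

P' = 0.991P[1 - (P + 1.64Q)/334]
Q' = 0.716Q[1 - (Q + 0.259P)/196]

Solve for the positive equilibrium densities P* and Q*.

P* ≈ 21.8, Q* ≈ 190

Setting both brackets to zero gives the nullclines P + 1.64Q = 334 and 0.259P + Q = 196.
Substituting Q = 196 - 0.259P into the first: P(1 - 1.64·0.259) = 334 - 1.64·196.
So P* = 12.6/0.575 = 21.8, and then Q* = 196 - 0.259·21.8 = 190.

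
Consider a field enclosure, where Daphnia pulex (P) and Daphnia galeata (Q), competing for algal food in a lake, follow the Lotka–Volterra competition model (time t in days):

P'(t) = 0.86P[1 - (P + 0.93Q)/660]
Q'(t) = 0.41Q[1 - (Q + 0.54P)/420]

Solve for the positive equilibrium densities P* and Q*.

Setting both brackets to zero gives the nullclines P + 0.93Q = 660 and 0.54P + Q = 420.
Substituting Q = 420 - 0.54P into the first: P(1 - 0.93·0.54) = 660 - 0.93·420.
So P* = 269/0.498 = 541, and then Q* = 420 - 0.54·541 = 128.

P* ≈ 541, Q* ≈ 128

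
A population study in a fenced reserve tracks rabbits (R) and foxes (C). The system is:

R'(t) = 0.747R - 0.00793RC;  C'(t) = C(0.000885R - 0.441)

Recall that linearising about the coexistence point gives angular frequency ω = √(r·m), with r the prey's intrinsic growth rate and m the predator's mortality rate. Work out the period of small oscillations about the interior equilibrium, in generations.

T ≈ 10.9 generations

Here r = 0.747 and m = 0.441, so r·m = 0.329.
ω = √0.329 = 0.574 per generation, hence T = 2π/ω ≈ 10.9 generations.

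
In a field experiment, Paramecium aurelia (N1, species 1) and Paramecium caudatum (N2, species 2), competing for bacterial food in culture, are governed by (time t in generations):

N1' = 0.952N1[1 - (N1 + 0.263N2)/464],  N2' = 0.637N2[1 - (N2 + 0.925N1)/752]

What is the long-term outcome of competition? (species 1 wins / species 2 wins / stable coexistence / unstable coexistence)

Compare the nullcline intercepts: K1/α12 = 464/0.263 = 1760 > K2 = 752; K2/α21 = 752/0.925 = 813 > K1 = 464.
Since both inequalities hold, each species can invade when rare, so the interior equilibrium is stable.

stable coexistence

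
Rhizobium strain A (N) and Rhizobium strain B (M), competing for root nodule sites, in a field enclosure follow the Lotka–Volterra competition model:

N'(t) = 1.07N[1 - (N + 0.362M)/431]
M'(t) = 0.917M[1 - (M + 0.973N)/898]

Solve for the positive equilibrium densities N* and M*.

Setting both brackets to zero gives the nullclines N + 0.362M = 431 and 0.973N + M = 898.
Substituting M = 898 - 0.973N into the first: N(1 - 0.362·0.973) = 431 - 0.362·898.
So N* = 106/0.648 = 164, and then M* = 898 - 0.973·164 = 739.

N* ≈ 164, M* ≈ 739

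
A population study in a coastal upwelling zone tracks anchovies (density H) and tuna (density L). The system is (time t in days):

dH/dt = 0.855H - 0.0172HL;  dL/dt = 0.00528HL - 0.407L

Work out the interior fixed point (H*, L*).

Set dL/dt = 0 with L > 0: 0.00528H - 0.407 = 0, so H* = 0.407/0.00528 = 77.1.
Set dH/dt = 0 with H > 0: 0.855 - 0.0172L = 0, so L* = 0.855/0.0172 = 49.7.

H* ≈ 77.1, L* ≈ 49.7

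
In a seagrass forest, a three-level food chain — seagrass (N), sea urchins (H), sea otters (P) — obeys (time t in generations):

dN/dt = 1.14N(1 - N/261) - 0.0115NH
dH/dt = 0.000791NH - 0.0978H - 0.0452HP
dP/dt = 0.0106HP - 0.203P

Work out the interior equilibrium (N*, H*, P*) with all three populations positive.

N* ≈ 211, H* ≈ 19.2, P* ≈ 1.52

From dP/dt = 0: 0.0106H* = 0.203, so H* = 19.2.
From dN/dt = 0: 1.14(1 - N*/261) = 0.0115·19.2, giving N* = 261·(1 - 0.193) = 211.
From dH/dt = 0: 0.000791·211 - 0.0978 = 0.0452P*, so P* = 0.0688/0.0452 = 1.52.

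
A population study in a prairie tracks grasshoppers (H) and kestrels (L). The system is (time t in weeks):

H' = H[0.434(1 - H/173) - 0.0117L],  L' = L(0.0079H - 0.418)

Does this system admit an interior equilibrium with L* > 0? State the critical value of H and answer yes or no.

Threshold H = 52.9; K > 52.9, so yes, the predator persists.

The predator equation gives dL/dt > 0 only when H > 0.418/0.0079 = 52.9.
Without the predator, H → K = 173. Since 173 > 52.9, the predator can invade and persist.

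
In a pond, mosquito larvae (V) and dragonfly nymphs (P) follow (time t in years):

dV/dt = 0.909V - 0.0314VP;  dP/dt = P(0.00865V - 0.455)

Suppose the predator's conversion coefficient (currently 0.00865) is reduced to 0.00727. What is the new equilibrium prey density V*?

V* ≈ 62.6

At the interior fixed point, setting dP/dt = 0 with P > 0 fixes V* = (predator death rate)/(VP coefficient) — independent of the other coefficients.
With the change, V* = 0.455/0.00727 = 62.6; it rises from 52.6.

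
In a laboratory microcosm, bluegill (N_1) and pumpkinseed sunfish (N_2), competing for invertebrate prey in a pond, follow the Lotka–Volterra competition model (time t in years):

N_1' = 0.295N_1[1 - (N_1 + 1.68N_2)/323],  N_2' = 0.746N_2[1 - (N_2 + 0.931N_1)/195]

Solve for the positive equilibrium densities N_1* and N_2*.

N_1* ≈ 8.15, N_2* ≈ 187

Setting both brackets to zero gives the nullclines N_1 + 1.68N_2 = 323 and 0.931N_1 + N_2 = 195.
Substituting N_2 = 195 - 0.931N_1 into the first: N_1(1 - 1.68·0.931) = 323 - 1.68·195.
So N_1* = -4.6/-0.564 = 8.15, and then N_2* = 195 - 0.931·8.15 = 187.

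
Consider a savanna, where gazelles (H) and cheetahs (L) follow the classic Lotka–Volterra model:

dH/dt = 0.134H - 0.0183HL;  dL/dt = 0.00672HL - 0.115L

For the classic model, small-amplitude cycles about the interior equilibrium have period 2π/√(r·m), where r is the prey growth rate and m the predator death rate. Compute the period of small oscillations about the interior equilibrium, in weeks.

Here r = 0.134 and m = 0.115, so r·m = 0.0154.
ω = √0.0154 = 0.124 per week, hence T = 2π/ω ≈ 50.6 weeks.

T ≈ 50.6 weeks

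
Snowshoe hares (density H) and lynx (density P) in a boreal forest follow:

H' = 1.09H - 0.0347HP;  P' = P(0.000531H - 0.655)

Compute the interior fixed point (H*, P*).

Set dP/dt = 0 with P > 0: 0.000531H - 0.655 = 0, so H* = 0.655/0.000531 = 1230.
Set dH/dt = 0 with H > 0: 1.09 - 0.0347P = 0, so P* = 1.09/0.0347 = 31.4.

H* ≈ 1230, P* ≈ 31.4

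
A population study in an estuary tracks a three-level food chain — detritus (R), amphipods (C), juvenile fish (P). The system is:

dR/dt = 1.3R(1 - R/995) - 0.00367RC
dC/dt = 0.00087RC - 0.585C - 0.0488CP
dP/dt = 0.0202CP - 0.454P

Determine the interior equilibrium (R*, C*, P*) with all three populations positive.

From dP/dt = 0: 0.0202C* = 0.454, so C* = 22.5.
From dR/dt = 0: 1.3(1 - R*/995) = 0.00367·22.5, giving R* = 995·(1 - 0.0634) = 932.
From dC/dt = 0: 0.00087·932 - 0.585 = 0.0488P*, so P* = 0.226/0.0488 = 4.63.

R* ≈ 932, C* ≈ 22.5, P* ≈ 4.63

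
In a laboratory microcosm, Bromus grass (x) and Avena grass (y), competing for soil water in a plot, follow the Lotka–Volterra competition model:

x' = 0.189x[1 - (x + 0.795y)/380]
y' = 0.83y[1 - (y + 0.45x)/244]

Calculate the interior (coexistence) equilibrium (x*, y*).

Setting both brackets to zero gives the nullclines x + 0.795y = 380 and 0.45x + y = 244.
Substituting y = 244 - 0.45x into the first: x(1 - 0.795·0.45) = 380 - 0.795·244.
So x* = 186/0.642 = 290, and then y* = 244 - 0.45·290 = 114.

x* ≈ 290, y* ≈ 114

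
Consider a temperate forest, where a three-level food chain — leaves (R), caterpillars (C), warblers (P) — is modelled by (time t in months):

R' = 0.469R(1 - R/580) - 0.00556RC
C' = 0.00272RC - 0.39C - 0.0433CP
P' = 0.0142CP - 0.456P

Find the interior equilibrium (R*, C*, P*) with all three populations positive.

R* ≈ 359, C* ≈ 32.1, P* ≈ 13.6

From dP/dt = 0: 0.0142C* = 0.456, so C* = 32.1.
From dR/dt = 0: 0.469(1 - R*/580) = 0.00556·32.1, giving R* = 580·(1 - 0.381) = 359.
From dC/dt = 0: 0.00272·359 - 0.39 = 0.0433P*, so P* = 0.587/0.0433 = 13.6.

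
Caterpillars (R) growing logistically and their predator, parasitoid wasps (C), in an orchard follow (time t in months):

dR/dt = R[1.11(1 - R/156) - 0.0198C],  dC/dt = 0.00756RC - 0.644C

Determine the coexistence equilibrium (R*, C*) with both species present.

From dC/dt = 0 with C > 0: 0.00756R* = 0.644, so R* = 85.2.
Substitute into dR/dt = 0: 1.11(1 - 85.2/156) = 0.0198C*.
The bracket is 0.454, giving C* = 0.504/0.0198 = 25.4.

R* ≈ 85.2, C* ≈ 25.4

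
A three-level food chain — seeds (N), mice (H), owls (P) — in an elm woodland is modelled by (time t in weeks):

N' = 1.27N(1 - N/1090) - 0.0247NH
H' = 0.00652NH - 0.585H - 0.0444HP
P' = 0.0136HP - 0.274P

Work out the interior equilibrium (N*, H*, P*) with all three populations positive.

N* ≈ 663, H* ≈ 20.1, P* ≈ 84.2

From dP/dt = 0: 0.0136H* = 0.274, so H* = 20.1.
From dN/dt = 0: 1.27(1 - N*/1090) = 0.0247·20.1, giving N* = 1090·(1 - 0.392) = 663.
From dH/dt = 0: 0.00652·663 - 0.585 = 0.0444P*, so P* = 3.74/0.0444 = 84.2.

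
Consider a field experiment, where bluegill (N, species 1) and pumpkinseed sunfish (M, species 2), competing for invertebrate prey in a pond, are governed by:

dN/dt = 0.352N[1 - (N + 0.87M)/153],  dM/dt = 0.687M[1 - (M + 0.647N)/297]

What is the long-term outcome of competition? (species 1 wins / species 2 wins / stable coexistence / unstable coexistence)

species 2 excludes species 1

Compare the nullcline intercepts: K1/α12 = 153/0.87 = 176 < K2 = 297; K2/α21 = 297/0.647 = 459 > K1 = 153.
Since the inequalities point opposite ways, species 2 can invade but species 1 cannot.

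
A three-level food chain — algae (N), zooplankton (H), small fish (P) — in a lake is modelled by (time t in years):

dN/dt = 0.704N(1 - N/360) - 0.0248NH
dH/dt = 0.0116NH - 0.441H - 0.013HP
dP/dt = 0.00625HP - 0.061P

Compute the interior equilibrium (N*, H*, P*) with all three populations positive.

N* ≈ 236, H* ≈ 9.76, P* ≈ 177

From dP/dt = 0: 0.00625H* = 0.061, so H* = 9.76.
From dN/dt = 0: 0.704(1 - N*/360) = 0.0248·9.76, giving N* = 360·(1 - 0.344) = 236.
From dH/dt = 0: 0.0116·236 - 0.441 = 0.013P*, so P* = 2.3/0.013 = 177.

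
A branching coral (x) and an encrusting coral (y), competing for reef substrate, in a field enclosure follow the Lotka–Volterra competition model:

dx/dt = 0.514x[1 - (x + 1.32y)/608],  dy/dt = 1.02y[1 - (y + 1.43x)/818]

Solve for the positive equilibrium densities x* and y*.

Setting both brackets to zero gives the nullclines x + 1.32y = 608 and 1.43x + y = 818.
Substituting y = 818 - 1.43x into the first: x(1 - 1.32·1.43) = 608 - 1.32·818.
So x* = -472/-0.888 = 532, and then y* = 818 - 1.43·532 = 58.

x* ≈ 532, y* ≈ 58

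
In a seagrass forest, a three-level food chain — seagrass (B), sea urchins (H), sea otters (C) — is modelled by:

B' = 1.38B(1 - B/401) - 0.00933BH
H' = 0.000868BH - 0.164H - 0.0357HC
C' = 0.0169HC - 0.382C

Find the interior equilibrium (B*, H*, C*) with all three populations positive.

B* ≈ 340, H* ≈ 22.6, C* ≈ 3.67

From dC/dt = 0: 0.0169H* = 0.382, so H* = 22.6.
From dB/dt = 0: 1.38(1 - B*/401) = 0.00933·22.6, giving B* = 401·(1 - 0.153) = 340.
From dH/dt = 0: 0.000868·340 - 0.164 = 0.0357C*, so C* = 0.131/0.0357 = 3.67.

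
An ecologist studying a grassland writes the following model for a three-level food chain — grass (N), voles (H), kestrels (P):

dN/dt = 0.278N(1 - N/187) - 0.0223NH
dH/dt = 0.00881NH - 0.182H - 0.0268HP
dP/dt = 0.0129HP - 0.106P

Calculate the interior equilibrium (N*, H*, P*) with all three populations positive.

From dP/dt = 0: 0.0129H* = 0.106, so H* = 8.22.
From dN/dt = 0: 0.278(1 - N*/187) = 0.0223·8.22, giving N* = 187·(1 - 0.659) = 63.7.
From dH/dt = 0: 0.00881·63.7 - 0.182 = 0.0268P*, so P* = 0.38/0.0268 = 14.2.

N* ≈ 63.7, H* ≈ 8.22, P* ≈ 14.2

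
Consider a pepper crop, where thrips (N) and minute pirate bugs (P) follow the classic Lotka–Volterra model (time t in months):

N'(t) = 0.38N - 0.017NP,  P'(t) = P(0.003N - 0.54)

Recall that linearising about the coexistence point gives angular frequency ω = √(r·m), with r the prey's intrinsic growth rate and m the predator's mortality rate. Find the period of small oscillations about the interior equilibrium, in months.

Here r = 0.38 and m = 0.54, so r·m = 0.205.
ω = √0.205 = 0.453 per month, hence T = 2π/ω ≈ 13.9 months.

T ≈ 13.9 months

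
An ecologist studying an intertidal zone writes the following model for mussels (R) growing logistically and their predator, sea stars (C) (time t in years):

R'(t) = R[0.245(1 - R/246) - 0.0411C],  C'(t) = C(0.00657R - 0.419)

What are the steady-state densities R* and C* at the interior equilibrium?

R* ≈ 63.8, C* ≈ 4.42

From dC/dt = 0 with C > 0: 0.00657R* = 0.419, so R* = 63.8.
Substitute into dR/dt = 0: 0.245(1 - 63.8/246) = 0.0411C*.
The bracket is 0.741, giving C* = 0.181/0.0411 = 4.42.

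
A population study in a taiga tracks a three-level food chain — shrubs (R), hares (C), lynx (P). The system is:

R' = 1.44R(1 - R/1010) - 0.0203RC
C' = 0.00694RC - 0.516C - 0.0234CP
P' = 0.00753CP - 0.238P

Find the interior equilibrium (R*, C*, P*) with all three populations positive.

From dP/dt = 0: 0.00753C* = 0.238, so C* = 31.6.
From dR/dt = 0: 1.44(1 - R*/1010) = 0.0203·31.6, giving R* = 1010·(1 - 0.446) = 560.
From dC/dt = 0: 0.00694·560 - 0.516 = 0.0234P*, so P* = 3.37/0.0234 = 144.

R* ≈ 560, C* ≈ 31.6, P* ≈ 144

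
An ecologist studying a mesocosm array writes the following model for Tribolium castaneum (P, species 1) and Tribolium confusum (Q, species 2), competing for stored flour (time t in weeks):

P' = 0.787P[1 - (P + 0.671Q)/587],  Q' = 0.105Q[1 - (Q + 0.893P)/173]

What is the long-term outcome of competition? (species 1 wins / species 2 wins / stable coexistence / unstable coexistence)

species 1 excludes species 2

Compare the nullcline intercepts: K1/α12 = 587/0.671 = 875 > K2 = 173; K2/α21 = 173/0.893 = 194 < K1 = 587.
Since the inequalities point opposite ways, species 1 can invade but species 2 cannot.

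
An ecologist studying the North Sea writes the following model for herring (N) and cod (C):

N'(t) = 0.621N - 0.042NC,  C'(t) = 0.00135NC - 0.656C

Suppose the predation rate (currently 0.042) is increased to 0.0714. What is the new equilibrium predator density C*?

C* ≈ 8.7

At the interior fixed point, setting dN/dt = 0 with N > 0 fixes C* = (prey growth rate)/(NC coefficient) — independent of the other coefficients.
With the change, C* = 0.621/0.0714 = 8.7; it falls from 14.8.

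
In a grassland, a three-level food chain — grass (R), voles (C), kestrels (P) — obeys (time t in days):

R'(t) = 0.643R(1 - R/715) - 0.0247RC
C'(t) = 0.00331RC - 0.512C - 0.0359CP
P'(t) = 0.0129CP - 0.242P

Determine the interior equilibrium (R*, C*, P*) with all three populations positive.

From dP/dt = 0: 0.0129C* = 0.242, so C* = 18.8.
From dR/dt = 0: 0.643(1 - R*/715) = 0.0247·18.8, giving R* = 715·(1 - 0.721) = 200.
From dC/dt = 0: 0.00331·200 - 0.512 = 0.0359P*, so P* = 0.149/0.0359 = 4.16.

R* ≈ 200, C* ≈ 18.8, P* ≈ 4.16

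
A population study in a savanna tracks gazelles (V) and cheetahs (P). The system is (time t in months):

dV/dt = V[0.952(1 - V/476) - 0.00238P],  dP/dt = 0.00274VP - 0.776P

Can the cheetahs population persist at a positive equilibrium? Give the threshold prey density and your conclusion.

The predator equation gives dP/dt > 0 only when V > 0.776/0.00274 = 283.
Without the predator, V → K = 476. Since 476 > 283, the predator can invade and persist.

Threshold V = 283; K > 283, so yes, the predator persists.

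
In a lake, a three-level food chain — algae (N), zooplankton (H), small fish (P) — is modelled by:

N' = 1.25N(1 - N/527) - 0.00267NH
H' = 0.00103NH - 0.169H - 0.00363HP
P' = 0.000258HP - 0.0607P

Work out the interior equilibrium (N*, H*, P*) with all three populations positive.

From dP/dt = 0: 0.000258H* = 0.0607, so H* = 235.
From dN/dt = 0: 1.25(1 - N*/527) = 0.00267·235, giving N* = 527·(1 - 0.503) = 262.
From dH/dt = 0: 0.00103·262 - 0.169 = 0.00363P*, so P* = 0.101/0.00363 = 27.8.

N* ≈ 262, H* ≈ 235, P* ≈ 27.8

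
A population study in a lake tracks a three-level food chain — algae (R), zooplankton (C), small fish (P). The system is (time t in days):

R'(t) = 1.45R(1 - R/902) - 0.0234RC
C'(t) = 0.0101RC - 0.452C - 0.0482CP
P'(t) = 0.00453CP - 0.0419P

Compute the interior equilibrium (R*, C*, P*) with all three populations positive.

R* ≈ 767, C* ≈ 9.25, P* ≈ 151

From dP/dt = 0: 0.00453C* = 0.0419, so C* = 9.25.
From dR/dt = 0: 1.45(1 - R*/902) = 0.0234·9.25, giving R* = 902·(1 - 0.149) = 767.
From dC/dt = 0: 0.0101·767 - 0.452 = 0.0482P*, so P* = 7.3/0.0482 = 151.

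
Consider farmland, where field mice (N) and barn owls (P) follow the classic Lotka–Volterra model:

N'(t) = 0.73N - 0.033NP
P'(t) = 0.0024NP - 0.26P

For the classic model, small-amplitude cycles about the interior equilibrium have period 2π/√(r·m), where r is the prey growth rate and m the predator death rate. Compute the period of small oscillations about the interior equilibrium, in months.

Here r = 0.73 and m = 0.26, so r·m = 0.19.
ω = √0.19 = 0.436 per month, hence T = 2π/ω ≈ 14.4 months.

T ≈ 14.4 months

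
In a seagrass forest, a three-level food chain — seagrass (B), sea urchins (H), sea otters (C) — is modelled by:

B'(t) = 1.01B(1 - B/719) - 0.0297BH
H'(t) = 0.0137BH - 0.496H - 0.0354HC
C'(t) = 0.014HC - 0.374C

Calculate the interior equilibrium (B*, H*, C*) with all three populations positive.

From dC/dt = 0: 0.014H* = 0.374, so H* = 26.7.
From dB/dt = 0: 1.01(1 - B*/719) = 0.0297·26.7, giving B* = 719·(1 - 0.786) = 154.
From dH/dt = 0: 0.0137·154 - 0.496 = 0.0354C*, so C* = 1.62/0.0354 = 45.7.

B* ≈ 154, H* ≈ 26.7, C* ≈ 45.7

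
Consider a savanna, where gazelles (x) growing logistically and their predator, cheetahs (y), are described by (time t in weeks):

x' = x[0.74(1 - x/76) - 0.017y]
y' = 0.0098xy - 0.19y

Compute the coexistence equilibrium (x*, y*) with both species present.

From dy/dt = 0 with y > 0: 0.0098x* = 0.19, so x* = 19.4.
Substitute into dx/dt = 0: 0.74(1 - 19.4/76) = 0.017y*.
The bracket is 0.745, giving y* = 0.551/0.017 = 32.4.

x* ≈ 19.4, y* ≈ 32.4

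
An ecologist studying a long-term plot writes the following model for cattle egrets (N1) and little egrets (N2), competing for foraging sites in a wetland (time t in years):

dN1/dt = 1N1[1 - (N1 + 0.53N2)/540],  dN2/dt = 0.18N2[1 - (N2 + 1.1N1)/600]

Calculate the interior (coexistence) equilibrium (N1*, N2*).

N1* ≈ 532, N2* ≈ 14.4

Setting both brackets to zero gives the nullclines N1 + 0.53N2 = 540 and 1.1N1 + N2 = 600.
Substituting N2 = 600 - 1.1N1 into the first: N1(1 - 0.53·1.1) = 540 - 0.53·600.
So N1* = 222/0.417 = 532, and then N2* = 600 - 1.1·532 = 14.4.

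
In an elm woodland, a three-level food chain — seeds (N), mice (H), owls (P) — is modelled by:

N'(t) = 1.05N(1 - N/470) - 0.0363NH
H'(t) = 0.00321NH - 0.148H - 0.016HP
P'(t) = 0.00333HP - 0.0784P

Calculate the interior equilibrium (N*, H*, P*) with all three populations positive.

N* ≈ 87.5, H* ≈ 23.5, P* ≈ 8.29

From dP/dt = 0: 0.00333H* = 0.0784, so H* = 23.5.
From dN/dt = 0: 1.05(1 - N*/470) = 0.0363·23.5, giving N* = 470·(1 - 0.814) = 87.5.
From dH/dt = 0: 0.00321·87.5 - 0.148 = 0.016P*, so P* = 0.133/0.016 = 8.29.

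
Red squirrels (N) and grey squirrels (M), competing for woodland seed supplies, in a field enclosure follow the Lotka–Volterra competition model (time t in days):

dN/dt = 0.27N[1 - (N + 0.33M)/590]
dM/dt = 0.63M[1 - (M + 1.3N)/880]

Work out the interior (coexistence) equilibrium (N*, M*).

Setting both brackets to zero gives the nullclines N + 0.33M = 590 and 1.3N + M = 880.
Substituting M = 880 - 1.3N into the first: N(1 - 0.33·1.3) = 590 - 0.33·880.
So N* = 300/0.571 = 525, and then M* = 880 - 1.3·525 = 198.

N* ≈ 525, M* ≈ 198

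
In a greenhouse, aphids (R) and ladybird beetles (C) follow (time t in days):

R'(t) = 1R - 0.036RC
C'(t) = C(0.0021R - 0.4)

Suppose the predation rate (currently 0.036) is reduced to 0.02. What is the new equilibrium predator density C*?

At the interior fixed point, setting dR/dt = 0 with R > 0 fixes C* = (prey growth rate)/(RC coefficient) — independent of the other coefficients.
With the change, C* = 1/0.02 = 50; it rises from 27.8.

C* ≈ 50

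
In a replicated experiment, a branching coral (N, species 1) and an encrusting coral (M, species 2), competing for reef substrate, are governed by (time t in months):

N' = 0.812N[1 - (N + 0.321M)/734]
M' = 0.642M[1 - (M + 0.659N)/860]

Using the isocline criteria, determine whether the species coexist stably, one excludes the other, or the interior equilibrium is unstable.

Compare the nullcline intercepts: K1/α12 = 734/0.321 = 2290 > K2 = 860; K2/α21 = 860/0.659 = 1310 > K1 = 734.
Since both inequalities hold, each species can invade when rare, so the interior equilibrium is stable.

stable coexistence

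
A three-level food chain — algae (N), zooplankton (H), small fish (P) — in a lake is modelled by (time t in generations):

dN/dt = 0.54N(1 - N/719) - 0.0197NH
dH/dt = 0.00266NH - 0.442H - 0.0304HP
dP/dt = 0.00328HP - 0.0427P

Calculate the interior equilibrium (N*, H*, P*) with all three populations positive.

N* ≈ 378, H* ≈ 13, P* ≈ 18.5

From dP/dt = 0: 0.00328H* = 0.0427, so H* = 13.
From dN/dt = 0: 0.54(1 - N*/719) = 0.0197·13, giving N* = 719·(1 - 0.475) = 378.
From dH/dt = 0: 0.00266·378 - 0.442 = 0.0304P*, so P* = 0.562/0.0304 = 18.5.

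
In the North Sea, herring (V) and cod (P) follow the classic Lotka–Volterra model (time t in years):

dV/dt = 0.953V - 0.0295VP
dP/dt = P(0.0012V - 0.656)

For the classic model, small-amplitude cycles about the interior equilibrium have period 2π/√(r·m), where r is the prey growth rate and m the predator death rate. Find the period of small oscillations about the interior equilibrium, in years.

Here r = 0.953 and m = 0.656, so r·m = 0.625.
ω = √0.625 = 0.791 per year, hence T = 2π/ω ≈ 7.95 years.

T ≈ 7.95 years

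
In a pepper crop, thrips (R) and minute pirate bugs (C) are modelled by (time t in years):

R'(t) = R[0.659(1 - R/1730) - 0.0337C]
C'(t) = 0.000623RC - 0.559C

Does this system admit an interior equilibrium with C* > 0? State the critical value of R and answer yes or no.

The predator equation gives dC/dt > 0 only when R > 0.559/0.000623 = 897.
Without the predator, R → K = 1730. Since 1730 > 897, the predator can invade and persist.

Threshold R = 897; K > 897, so yes, the predator persists.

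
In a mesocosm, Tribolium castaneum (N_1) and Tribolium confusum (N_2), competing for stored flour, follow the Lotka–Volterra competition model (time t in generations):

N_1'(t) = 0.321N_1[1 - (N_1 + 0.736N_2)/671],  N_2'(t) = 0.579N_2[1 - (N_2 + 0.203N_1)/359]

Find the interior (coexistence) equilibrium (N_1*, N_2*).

Setting both brackets to zero gives the nullclines N_1 + 0.736N_2 = 671 and 0.203N_1 + N_2 = 359.
Substituting N_2 = 359 - 0.203N_1 into the first: N_1(1 - 0.736·0.203) = 671 - 0.736·359.
So N_1* = 407/0.851 = 478, and then N_2* = 359 - 0.203·478 = 262.

N_1* ≈ 478, N_2* ≈ 262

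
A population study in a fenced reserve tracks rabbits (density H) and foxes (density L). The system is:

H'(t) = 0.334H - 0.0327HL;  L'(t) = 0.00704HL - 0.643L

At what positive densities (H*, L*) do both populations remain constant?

Set dL/dt = 0 with L > 0: 0.00704H - 0.643 = 0, so H* = 0.643/0.00704 = 91.3.
Set dH/dt = 0 with H > 0: 0.334 - 0.0327L = 0, so L* = 0.334/0.0327 = 10.2.

H* ≈ 91.3, L* ≈ 10.2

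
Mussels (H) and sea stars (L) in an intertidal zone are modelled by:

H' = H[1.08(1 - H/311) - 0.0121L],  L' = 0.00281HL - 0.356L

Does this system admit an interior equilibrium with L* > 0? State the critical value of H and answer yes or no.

The predator equation gives dL/dt > 0 only when H > 0.356/0.00281 = 127.
Without the predator, H → K = 311. Since 311 > 127, the predator can invade and persist.

Threshold H = 127; K > 127, so yes, the predator persists.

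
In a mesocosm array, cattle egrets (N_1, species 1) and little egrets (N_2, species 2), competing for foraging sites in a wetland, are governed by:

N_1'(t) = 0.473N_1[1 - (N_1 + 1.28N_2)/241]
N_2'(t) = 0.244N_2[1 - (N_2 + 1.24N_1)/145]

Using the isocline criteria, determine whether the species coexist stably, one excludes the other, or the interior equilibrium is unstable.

species 1 excludes species 2

Compare the nullcline intercepts: K1/α12 = 241/1.28 = 188 > K2 = 145; K2/α21 = 145/1.24 = 117 < K1 = 241.
Since the inequalities point opposite ways, species 1 can invade but species 2 cannot.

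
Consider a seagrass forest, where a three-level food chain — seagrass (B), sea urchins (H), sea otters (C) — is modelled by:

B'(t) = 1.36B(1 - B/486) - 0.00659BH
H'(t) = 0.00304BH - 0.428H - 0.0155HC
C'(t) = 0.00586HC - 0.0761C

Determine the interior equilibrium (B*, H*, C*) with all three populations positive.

B* ≈ 455, H* ≈ 13, C* ≈ 61.7

From dC/dt = 0: 0.00586H* = 0.0761, so H* = 13.
From dB/dt = 0: 1.36(1 - B*/486) = 0.00659·13, giving B* = 486·(1 - 0.0629) = 455.
From dH/dt = 0: 0.00304·455 - 0.428 = 0.0155C*, so C* = 0.956/0.0155 = 61.7.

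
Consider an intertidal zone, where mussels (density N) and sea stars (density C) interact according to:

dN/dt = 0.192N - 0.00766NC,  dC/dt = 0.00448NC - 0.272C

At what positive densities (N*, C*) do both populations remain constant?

Set dC/dt = 0 with C > 0: 0.00448N - 0.272 = 0, so N* = 0.272/0.00448 = 60.7.
Set dN/dt = 0 with N > 0: 0.192 - 0.00766C = 0, so C* = 0.192/0.00766 = 25.1.

N* ≈ 60.7, C* ≈ 25.1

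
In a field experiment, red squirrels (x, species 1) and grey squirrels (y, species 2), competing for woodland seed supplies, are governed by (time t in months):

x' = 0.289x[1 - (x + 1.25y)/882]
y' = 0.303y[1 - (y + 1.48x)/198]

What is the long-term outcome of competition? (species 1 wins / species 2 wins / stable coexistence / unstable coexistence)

species 1 excludes species 2

Compare the nullcline intercepts: K1/α12 = 882/1.25 = 706 > K2 = 198; K2/α21 = 198/1.48 = 134 < K1 = 882.
Since the inequalities point opposite ways, species 1 can invade but species 2 cannot.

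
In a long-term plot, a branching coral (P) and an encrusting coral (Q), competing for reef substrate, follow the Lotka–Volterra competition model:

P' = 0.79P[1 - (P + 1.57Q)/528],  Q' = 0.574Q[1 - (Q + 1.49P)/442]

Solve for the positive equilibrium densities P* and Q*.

P* ≈ 124, Q* ≈ 257

Setting both brackets to zero gives the nullclines P + 1.57Q = 528 and 1.49P + Q = 442.
Substituting Q = 442 - 1.49P into the first: P(1 - 1.57·1.49) = 528 - 1.57·442.
So P* = -166/-1.34 = 124, and then Q* = 442 - 1.49·124 = 257.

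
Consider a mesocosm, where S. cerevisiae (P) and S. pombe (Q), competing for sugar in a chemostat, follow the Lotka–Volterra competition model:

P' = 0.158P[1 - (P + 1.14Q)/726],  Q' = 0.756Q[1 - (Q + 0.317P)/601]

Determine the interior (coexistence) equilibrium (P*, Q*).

Setting both brackets to zero gives the nullclines P + 1.14Q = 726 and 0.317P + Q = 601.
Substituting Q = 601 - 0.317P into the first: P(1 - 1.14·0.317) = 726 - 1.14·601.
So P* = 40.9/0.639 = 64, and then Q* = 601 - 0.317·64 = 581.

P* ≈ 64, Q* ≈ 581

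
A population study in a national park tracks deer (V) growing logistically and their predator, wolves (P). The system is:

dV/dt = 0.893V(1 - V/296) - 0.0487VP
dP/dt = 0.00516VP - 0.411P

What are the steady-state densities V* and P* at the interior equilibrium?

V* ≈ 79.7, P* ≈ 13.4

From dP/dt = 0 with P > 0: 0.00516V* = 0.411, so V* = 79.7.
Substitute into dV/dt = 0: 0.893(1 - 79.7/296) = 0.0487P*.
The bracket is 0.731, giving P* = 0.653/0.0487 = 13.4.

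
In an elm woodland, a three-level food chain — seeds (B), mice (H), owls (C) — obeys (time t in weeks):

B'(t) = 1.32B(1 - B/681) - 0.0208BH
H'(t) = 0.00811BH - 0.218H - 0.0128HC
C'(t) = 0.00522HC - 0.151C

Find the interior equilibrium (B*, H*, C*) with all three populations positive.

B* ≈ 371, H* ≈ 28.9, C* ≈ 218

From dC/dt = 0: 0.00522H* = 0.151, so H* = 28.9.
From dB/dt = 0: 1.32(1 - B*/681) = 0.0208·28.9, giving B* = 681·(1 - 0.456) = 371.
From dH/dt = 0: 0.00811·371 - 0.218 = 0.0128C*, so C* = 2.79/0.0128 = 218.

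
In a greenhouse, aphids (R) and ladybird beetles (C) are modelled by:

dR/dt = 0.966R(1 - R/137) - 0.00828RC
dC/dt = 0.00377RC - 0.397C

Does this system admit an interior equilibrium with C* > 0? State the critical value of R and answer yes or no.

The predator equation gives dC/dt > 0 only when R > 0.397/0.00377 = 105.
Without the predator, R → K = 137. Since 137 > 105, the predator can invade and persist.

Threshold R = 105; K > 105, so yes, the predator persists.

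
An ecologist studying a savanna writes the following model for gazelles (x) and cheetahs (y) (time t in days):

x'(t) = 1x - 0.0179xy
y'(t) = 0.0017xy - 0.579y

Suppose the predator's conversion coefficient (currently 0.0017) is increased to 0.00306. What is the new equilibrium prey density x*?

At the interior fixed point, setting dy/dt = 0 with y > 0 fixes x* = (predator death rate)/(xy coefficient) — independent of the other coefficients.
With the change, x* = 0.579/0.00306 = 189; it falls from 341.

x* ≈ 189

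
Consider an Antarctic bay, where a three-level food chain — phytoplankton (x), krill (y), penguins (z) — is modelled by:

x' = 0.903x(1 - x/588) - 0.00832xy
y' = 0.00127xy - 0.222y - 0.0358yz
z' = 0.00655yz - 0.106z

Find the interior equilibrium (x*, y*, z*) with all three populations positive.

x* ≈ 500, y* ≈ 16.2, z* ≈ 11.5

From dz/dt = 0: 0.00655y* = 0.106, so y* = 16.2.
From dx/dt = 0: 0.903(1 - x*/588) = 0.00832·16.2, giving x* = 588·(1 - 0.149) = 500.
From dy/dt = 0: 0.00127·500 - 0.222 = 0.0358z*, so z* = 0.413/0.0358 = 11.5.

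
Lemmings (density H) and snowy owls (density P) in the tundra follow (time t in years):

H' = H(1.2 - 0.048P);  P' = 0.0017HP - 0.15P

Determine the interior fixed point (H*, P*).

H* ≈ 88.2, P* ≈ 25

Set dP/dt = 0 with P > 0: 0.0017H - 0.15 = 0, so H* = 0.15/0.0017 = 88.2.
Set dH/dt = 0 with H > 0: 1.2 - 0.048P = 0, so P* = 1.2/0.048 = 25.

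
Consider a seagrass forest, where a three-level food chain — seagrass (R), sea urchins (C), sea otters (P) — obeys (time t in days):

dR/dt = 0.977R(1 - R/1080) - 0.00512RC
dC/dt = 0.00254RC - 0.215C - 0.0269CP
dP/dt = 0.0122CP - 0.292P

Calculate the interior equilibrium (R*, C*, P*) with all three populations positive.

R* ≈ 945, C* ≈ 23.9, P* ≈ 81.2

From dP/dt = 0: 0.0122C* = 0.292, so C* = 23.9.
From dR/dt = 0: 0.977(1 - R*/1080) = 0.00512·23.9, giving R* = 1080·(1 - 0.125) = 945.
From dC/dt = 0: 0.00254·945 - 0.215 = 0.0269P*, so P* = 2.18/0.0269 = 81.2.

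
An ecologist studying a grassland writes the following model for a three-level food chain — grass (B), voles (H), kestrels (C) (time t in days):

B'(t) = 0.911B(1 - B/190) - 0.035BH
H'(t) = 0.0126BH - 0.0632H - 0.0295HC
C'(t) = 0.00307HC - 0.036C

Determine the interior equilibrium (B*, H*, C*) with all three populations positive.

B* ≈ 104, H* ≈ 11.7, C* ≈ 42.4

From dC/dt = 0: 0.00307H* = 0.036, so H* = 11.7.
From dB/dt = 0: 0.911(1 - B*/190) = 0.035·11.7, giving B* = 190·(1 - 0.451) = 104.
From dH/dt = 0: 0.0126·104 - 0.0632 = 0.0295C*, so C* = 1.25/0.0295 = 42.4.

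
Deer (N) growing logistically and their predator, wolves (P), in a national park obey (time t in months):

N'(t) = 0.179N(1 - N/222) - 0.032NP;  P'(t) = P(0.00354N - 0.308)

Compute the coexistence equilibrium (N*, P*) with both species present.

From dP/dt = 0 with P > 0: 0.00354N* = 0.308, so N* = 87.
Substitute into dN/dt = 0: 0.179(1 - 87/222) = 0.032P*.
The bracket is 0.608, giving P* = 0.109/0.032 = 3.4.

N* ≈ 87, P* ≈ 3.4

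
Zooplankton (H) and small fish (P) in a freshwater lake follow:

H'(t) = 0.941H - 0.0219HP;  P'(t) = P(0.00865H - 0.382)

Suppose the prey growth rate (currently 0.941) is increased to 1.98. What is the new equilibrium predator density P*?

P* ≈ 90.4

At the interior fixed point, setting dH/dt = 0 with H > 0 fixes P* = (prey growth rate)/(HP coefficient) — independent of the other coefficients.
With the change, P* = 1.98/0.0219 = 90.4; it rises from 43.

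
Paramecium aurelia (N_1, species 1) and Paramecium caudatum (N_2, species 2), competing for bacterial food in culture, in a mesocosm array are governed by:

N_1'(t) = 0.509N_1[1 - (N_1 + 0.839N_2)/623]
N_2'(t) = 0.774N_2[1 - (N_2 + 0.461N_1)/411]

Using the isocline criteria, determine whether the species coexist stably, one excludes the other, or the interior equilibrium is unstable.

stable coexistence

Compare the nullcline intercepts: K1/α12 = 623/0.839 = 743 > K2 = 411; K2/α21 = 411/0.461 = 892 > K1 = 623.
Since both inequalities hold, each species can invade when rare, so the interior equilibrium is stable.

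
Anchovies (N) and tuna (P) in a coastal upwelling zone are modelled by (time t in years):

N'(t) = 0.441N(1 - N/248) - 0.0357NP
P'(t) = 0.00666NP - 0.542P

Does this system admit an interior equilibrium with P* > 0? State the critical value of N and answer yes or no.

Threshold N = 81.4; K > 81.4, so yes, the predator persists.

The predator equation gives dP/dt > 0 only when N > 0.542/0.00666 = 81.4.
Without the predator, N → K = 248. Since 248 > 81.4, the predator can invade and persist.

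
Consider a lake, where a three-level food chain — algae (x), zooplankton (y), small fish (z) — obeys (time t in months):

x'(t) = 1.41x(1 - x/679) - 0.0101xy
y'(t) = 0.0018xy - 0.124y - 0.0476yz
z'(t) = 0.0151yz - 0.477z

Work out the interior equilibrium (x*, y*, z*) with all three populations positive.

x* ≈ 525, y* ≈ 31.6, z* ≈ 17.3

From dz/dt = 0: 0.0151y* = 0.477, so y* = 31.6.
From dx/dt = 0: 1.41(1 - x*/679) = 0.0101·31.6, giving x* = 679·(1 - 0.226) = 525.
From dy/dt = 0: 0.0018·525 - 0.124 = 0.0476z*, so z* = 0.822/0.0476 = 17.3.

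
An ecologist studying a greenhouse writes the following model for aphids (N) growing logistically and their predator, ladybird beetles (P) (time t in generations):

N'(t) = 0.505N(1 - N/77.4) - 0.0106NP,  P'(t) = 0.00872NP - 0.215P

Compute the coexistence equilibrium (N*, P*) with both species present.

N* ≈ 24.7, P* ≈ 32.5

From dP/dt = 0 with P > 0: 0.00872N* = 0.215, so N* = 24.7.
Substitute into dN/dt = 0: 0.505(1 - 24.7/77.4) = 0.0106P*.
The bracket is 0.681, giving P* = 0.344/0.0106 = 32.5.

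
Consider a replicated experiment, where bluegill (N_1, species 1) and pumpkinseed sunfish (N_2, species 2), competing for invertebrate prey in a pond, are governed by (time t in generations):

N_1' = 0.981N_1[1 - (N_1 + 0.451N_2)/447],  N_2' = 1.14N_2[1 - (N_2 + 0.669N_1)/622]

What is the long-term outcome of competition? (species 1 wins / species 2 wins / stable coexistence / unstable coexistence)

stable coexistence

Compare the nullcline intercepts: K1/α12 = 447/0.451 = 991 > K2 = 622; K2/α21 = 622/0.669 = 930 > K1 = 447.
Since both inequalities hold, each species can invade when rare, so the interior equilibrium is stable.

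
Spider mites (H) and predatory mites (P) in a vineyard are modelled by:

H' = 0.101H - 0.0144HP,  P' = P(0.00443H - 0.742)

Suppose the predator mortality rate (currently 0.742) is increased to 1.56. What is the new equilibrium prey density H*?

H* ≈ 352

At the interior fixed point, setting dP/dt = 0 with P > 0 fixes H* = (predator death rate)/(HP coefficient) — independent of the other coefficients.
With the change, H* = 1.56/0.00443 = 352; it rises from 167.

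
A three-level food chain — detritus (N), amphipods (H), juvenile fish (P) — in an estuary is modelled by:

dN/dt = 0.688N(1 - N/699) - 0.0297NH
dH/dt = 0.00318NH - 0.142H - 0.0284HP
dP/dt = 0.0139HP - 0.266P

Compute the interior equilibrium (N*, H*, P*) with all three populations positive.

From dP/dt = 0: 0.0139H* = 0.266, so H* = 19.1.
From dN/dt = 0: 0.688(1 - N*/699) = 0.0297·19.1, giving N* = 699·(1 - 0.826) = 122.
From dH/dt = 0: 0.00318·122 - 0.142 = 0.0284P*, so P* = 0.245/0.0284 = 8.61.

N* ≈ 122, H* ≈ 19.1, P* ≈ 8.61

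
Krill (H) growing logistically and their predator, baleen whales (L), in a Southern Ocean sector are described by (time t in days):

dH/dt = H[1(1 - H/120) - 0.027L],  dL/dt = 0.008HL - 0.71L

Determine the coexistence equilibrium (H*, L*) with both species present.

From dL/dt = 0 with L > 0: 0.008H* = 0.71, so H* = 88.8.
Substitute into dH/dt = 0: 1(1 - 88.8/120) = 0.027L*.
The bracket is 0.26, giving L* = 0.26/0.027 = 9.65.

H* ≈ 88.8, L* ≈ 9.65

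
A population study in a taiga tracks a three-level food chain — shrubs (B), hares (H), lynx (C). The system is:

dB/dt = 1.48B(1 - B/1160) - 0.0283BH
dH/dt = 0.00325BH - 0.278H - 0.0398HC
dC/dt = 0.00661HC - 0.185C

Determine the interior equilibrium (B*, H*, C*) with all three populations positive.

From dC/dt = 0: 0.00661H* = 0.185, so H* = 28.
From dB/dt = 0: 1.48(1 - B*/1160) = 0.0283·28, giving B* = 1160·(1 - 0.535) = 539.
From dH/dt = 0: 0.00325·539 - 0.278 = 0.0398C*, so C* = 1.47/0.0398 = 37.

B* ≈ 539, H* ≈ 28, C* ≈ 37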